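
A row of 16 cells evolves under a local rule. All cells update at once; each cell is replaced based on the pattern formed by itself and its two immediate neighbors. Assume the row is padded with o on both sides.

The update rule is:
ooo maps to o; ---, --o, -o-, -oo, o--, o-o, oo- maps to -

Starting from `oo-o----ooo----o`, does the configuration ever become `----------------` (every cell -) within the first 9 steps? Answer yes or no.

yes

o--------o------
----------------
all cells are - at step 2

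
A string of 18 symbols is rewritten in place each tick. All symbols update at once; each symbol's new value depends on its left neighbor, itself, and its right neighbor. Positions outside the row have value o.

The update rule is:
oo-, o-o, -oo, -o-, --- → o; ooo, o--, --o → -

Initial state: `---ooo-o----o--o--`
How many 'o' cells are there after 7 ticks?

11

-o-o-ooo-oo-o--o--
oooooo-oooooo--o--
-----ooo----o--o--
-ooo-o-o-oo-o--o--
oo-oooooooooo--o--
-ooo--------o--o--
oo-o-oooooo-o--o--
count of o: 11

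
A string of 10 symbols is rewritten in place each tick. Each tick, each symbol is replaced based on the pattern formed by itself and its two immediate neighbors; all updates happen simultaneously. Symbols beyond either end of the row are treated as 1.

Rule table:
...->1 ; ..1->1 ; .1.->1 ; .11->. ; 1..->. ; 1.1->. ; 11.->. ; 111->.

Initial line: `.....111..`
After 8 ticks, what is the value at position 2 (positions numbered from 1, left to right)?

tick 1: .1111....1
tick 2: ......111.
tick 3: .11111....
tick 4: .......111
tick 5: .111111...
tick 6: ........11
tick 7: .1111111..
tick 8: .........1
position 2 holds .

.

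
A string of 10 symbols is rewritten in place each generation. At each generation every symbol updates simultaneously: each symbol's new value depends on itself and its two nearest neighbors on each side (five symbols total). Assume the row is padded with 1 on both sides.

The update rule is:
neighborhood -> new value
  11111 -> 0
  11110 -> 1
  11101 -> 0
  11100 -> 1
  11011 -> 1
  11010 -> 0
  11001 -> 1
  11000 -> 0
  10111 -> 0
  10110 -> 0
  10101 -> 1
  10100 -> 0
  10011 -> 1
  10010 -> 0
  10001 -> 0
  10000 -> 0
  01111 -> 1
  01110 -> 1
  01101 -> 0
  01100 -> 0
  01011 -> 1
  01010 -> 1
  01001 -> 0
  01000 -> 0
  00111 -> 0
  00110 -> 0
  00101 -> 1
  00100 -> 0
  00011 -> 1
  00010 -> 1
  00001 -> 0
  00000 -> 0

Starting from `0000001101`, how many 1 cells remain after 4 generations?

4

generation 1: 0000010010
generation 2: 0000100011
generation 3: 0001000101
generation 4: 0010001110
count of 1: 4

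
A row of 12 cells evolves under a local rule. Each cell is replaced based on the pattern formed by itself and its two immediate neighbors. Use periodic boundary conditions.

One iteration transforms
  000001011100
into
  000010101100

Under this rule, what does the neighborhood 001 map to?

At position 4 the neighborhood is 001; the next row has 1 there.

1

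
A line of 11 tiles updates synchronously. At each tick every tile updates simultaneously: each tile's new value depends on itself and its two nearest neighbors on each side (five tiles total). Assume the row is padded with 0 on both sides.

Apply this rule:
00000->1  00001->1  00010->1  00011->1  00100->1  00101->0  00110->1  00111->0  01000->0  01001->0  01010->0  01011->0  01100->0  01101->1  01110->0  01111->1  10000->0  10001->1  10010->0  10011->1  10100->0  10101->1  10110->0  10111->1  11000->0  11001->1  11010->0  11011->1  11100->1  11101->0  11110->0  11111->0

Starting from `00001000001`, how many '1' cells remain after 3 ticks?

tick 1: 11111001111
tick 2: 01001110101
tick 3: 11010000100
count of 1: 4

4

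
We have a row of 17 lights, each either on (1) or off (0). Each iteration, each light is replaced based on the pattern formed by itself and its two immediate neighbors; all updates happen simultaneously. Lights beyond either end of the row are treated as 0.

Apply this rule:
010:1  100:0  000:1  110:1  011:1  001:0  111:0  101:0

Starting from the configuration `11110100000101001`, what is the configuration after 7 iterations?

10010101110101001
10010101010101001
10010101010101001  (fixed point — unchanged through iteration 7)

10010101010101001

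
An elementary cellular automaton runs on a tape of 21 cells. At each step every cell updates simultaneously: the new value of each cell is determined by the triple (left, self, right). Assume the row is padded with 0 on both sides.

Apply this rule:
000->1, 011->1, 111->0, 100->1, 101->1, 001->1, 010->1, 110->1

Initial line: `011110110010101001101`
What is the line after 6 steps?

111110000000000000001

110011111111111111111
111110000000000000001
100011111111111111111
111110000000000000001  (repeats step 2; period 2)
step 6: 111110000000000000001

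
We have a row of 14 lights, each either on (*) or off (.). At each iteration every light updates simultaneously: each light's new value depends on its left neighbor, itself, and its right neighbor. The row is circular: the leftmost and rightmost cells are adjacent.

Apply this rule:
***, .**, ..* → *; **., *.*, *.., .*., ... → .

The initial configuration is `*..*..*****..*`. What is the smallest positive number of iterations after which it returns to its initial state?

14

..*..*****..**
.*..*****..**.
*..*****..**..
..*****..**..*
.*****..**..*.
*****..**..*..
****..**..*..*
***..**..*..**
**..**..*..***
*..**..*..****
..**..*..*****
.**..*..*****.
**..*..*****..
*..*..*****..*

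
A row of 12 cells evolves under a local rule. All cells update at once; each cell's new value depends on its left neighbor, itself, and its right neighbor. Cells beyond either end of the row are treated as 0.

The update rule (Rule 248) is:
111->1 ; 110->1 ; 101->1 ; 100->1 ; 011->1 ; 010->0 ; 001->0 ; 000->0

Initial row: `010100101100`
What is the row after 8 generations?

001010011110
000101011111
000010111111
000001111111
000001111111  (fixed point — unchanged through generation 8)

000001111111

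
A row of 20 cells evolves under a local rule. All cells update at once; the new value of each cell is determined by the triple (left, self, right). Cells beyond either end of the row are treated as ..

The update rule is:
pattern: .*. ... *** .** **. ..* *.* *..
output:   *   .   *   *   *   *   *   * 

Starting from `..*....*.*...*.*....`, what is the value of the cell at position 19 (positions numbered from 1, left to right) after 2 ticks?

tick 1: .***..*****.*****...
tick 2: ******************..
position 19 holds .

.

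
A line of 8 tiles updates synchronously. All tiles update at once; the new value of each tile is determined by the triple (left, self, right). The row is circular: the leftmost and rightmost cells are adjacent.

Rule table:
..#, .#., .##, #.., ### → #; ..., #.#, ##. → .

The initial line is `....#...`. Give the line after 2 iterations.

iteration 1: ...###..
iteration 2: ..###.#.

..###.#.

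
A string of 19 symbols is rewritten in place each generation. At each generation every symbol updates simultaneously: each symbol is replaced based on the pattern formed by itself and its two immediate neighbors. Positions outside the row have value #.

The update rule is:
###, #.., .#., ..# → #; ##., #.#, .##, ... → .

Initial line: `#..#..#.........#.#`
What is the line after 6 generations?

.#######.......##..
..#####.#.....#..##
##.###..##...####.#
#...#.##..#.#.##...
.#.##...###.#...#.#
.#...#.#.#..##.##..

.#...#.#.#..##.##..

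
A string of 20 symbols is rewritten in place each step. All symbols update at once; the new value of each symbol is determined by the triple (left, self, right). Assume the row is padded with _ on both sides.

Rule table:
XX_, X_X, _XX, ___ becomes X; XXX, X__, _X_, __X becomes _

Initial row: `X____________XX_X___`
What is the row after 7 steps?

_X_X_XX__X__X____XX_

step 1: __XXXXXXXXXX_XXX__XX
step 2: X_X________XXX_X__XX
step 3: _X__XXXXXX_X_XX___XX
step 4: ____X____XX_XXX_X_XX
step 5: XXX___XX_XXXX_XX_XXX
step 6: X_X_X_XXXX__XXXXXX_X
step 7: _X_X_XX__X__X____XX_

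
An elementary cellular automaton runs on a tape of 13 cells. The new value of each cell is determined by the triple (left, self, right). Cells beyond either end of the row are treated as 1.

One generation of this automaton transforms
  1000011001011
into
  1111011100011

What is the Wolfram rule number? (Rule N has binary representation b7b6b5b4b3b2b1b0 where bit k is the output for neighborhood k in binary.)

217

position 12: 111 → 1  (bit 7 = 1)
position 0: 110 → 1  (bit 6 = 1)
position 10: 101 → 0  (bit 5 = 0)
position 1: 100 → 1  (bit 4 = 1)
position 5: 011 → 1  (bit 3 = 1)
position 9: 010 → 0  (bit 2 = 0)
position 4: 001 → 0  (bit 1 = 0)
position 2: 000 → 1  (bit 0 = 1)
bits b7..b0 = 11011001 = 217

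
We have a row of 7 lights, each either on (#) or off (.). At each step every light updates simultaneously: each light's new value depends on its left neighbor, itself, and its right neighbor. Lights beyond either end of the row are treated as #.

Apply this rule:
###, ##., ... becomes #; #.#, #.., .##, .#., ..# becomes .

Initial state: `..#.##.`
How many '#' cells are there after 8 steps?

1

.....#.
.###...
..##.#.
...#...
.#...#.
...#...  (repeats step 4; period 2)
step 8: ...#...
count of #: 1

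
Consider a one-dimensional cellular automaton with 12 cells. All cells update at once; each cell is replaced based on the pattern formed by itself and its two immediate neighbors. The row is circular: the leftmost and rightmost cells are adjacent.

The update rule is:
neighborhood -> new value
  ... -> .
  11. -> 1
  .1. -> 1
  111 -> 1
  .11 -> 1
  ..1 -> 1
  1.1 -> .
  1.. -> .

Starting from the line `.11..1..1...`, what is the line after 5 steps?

step 1: 111.11.11...
step 2: 111.11.11..1
step 3: 111.11.11.11
step 4: 111.11.11.11  (fixed point — unchanged through step 5)

111.11.11.11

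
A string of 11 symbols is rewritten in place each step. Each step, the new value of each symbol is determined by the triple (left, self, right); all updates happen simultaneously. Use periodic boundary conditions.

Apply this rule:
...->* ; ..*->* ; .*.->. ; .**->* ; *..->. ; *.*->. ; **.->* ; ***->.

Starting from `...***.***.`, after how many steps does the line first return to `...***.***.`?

5

step 1: ****.*.*.*.
step 2: *..*.......
step 3: ..*..******
step 4: .*..**....*
step 5: ...***.***.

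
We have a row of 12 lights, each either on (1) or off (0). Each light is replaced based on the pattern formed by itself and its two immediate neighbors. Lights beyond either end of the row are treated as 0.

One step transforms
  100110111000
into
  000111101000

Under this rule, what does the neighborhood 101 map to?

At position 5 the neighborhood is 101; the next row has 1 there.

1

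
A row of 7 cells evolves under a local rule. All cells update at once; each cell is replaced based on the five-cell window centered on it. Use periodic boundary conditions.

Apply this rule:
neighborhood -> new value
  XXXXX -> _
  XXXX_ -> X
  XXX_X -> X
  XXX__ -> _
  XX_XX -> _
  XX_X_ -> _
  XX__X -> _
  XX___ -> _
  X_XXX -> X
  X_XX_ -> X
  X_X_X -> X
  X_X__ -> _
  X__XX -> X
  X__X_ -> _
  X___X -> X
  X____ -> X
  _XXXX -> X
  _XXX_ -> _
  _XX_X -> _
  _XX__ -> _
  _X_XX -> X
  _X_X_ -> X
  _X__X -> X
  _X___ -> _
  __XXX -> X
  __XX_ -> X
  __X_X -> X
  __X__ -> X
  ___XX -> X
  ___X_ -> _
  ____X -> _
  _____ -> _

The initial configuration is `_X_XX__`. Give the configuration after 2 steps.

step 1: _XXX__X
step 2: XX____X

XX____X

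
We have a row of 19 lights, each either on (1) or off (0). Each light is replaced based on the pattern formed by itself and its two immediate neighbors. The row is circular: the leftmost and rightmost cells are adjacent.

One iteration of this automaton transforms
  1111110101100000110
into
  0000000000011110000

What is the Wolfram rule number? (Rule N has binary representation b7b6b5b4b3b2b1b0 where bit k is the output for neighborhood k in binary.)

position 1: 111 → 0  (bit 7 = 0)
position 5: 110 → 0  (bit 6 = 0)
position 6: 101 → 0  (bit 5 = 0)
position 11: 100 → 1  (bit 4 = 1)
position 0: 011 → 0  (bit 3 = 0)
position 7: 010 → 0  (bit 2 = 0)
position 15: 001 → 0  (bit 1 = 0)
position 12: 000 → 1  (bit 0 = 1)
bits b7..b0 = 00010001 = 17

17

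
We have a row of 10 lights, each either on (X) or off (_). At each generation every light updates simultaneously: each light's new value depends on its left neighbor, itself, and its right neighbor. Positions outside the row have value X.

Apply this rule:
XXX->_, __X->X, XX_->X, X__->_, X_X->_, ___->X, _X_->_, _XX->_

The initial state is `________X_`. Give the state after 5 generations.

_XXXXX____

_XXXXXXX__
_______X_X
_XXXXXX___
______X_XX
_XXXXX____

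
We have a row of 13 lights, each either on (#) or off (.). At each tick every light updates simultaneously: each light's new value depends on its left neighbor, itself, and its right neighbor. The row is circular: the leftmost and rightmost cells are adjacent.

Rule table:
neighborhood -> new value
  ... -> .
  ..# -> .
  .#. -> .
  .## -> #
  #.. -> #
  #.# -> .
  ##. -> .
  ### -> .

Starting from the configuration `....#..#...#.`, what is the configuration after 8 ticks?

..#...#.....#

tick 1: .....#..#...#
tick 2: #.....#..#...
tick 3: .#.....#..#..
tick 4: ..#.....#..#.
tick 5: ...#.....#..#
tick 6: #...#.....#..
tick 7: .#...#.....#.
tick 8: ..#...#.....#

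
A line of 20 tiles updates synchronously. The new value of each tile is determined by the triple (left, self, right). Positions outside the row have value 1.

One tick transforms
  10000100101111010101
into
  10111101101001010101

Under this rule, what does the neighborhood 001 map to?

1

At position 4 the neighborhood is 001; the next row has 1 there.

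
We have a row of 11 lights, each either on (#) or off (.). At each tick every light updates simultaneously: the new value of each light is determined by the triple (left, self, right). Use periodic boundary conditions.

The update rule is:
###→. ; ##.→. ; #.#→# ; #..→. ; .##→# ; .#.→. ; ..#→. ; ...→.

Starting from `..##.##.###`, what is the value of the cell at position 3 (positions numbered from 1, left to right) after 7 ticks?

..#.##.##..
...##.##...
...#.##....
....##.....
....#......
...........
...........
position 3 holds .

.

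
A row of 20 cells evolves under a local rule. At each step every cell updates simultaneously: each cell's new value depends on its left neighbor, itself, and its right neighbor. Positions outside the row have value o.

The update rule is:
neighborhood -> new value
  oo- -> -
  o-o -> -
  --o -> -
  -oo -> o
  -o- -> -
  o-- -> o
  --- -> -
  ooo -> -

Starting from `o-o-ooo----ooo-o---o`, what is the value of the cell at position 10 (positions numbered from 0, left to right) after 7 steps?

----o--o---o----o--o
o----o--o---o----o-o
-o----o--o---o-----o
--o----o--o---o----o
o--o----o--o---o---o
-o--o----o--o---o--o
--o--o----o--o---o-o
position 10 holds o

o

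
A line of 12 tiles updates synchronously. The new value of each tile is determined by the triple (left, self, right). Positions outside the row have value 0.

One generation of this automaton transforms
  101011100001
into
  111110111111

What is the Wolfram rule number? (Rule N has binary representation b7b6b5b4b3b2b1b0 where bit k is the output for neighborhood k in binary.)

position 5: 111 → 0  (bit 7 = 0)
position 6: 110 → 1  (bit 6 = 1)
position 1: 101 → 1  (bit 5 = 1)
position 7: 100 → 1  (bit 4 = 1)
position 4: 011 → 1  (bit 3 = 1)
position 0: 010 → 1  (bit 2 = 1)
position 10: 001 → 1  (bit 1 = 1)
position 8: 000 → 1  (bit 0 = 1)
bits b7..b0 = 01111111 = 127

127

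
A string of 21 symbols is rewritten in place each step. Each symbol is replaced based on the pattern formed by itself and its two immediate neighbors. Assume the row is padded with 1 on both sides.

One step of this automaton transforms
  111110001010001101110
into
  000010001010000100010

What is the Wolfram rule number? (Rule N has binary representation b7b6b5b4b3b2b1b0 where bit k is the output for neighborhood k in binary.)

68

position 0: 111 → 0  (bit 7 = 0)
position 4: 110 → 1  (bit 6 = 1)
position 9: 101 → 0  (bit 5 = 0)
position 5: 100 → 0  (bit 4 = 0)
position 14: 011 → 0  (bit 3 = 0)
position 8: 010 → 1  (bit 2 = 1)
position 7: 001 → 0  (bit 1 = 0)
position 6: 000 → 0  (bit 0 = 0)
bits b7..b0 = 01000100 = 68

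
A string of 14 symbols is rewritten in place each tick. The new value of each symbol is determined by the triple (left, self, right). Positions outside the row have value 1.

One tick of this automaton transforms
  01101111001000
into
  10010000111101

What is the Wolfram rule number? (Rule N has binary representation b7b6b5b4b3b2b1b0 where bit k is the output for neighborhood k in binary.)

54

position 5: 111 → 0  (bit 7 = 0)
position 2: 110 → 0  (bit 6 = 0)
position 0: 101 → 1  (bit 5 = 1)
position 8: 100 → 1  (bit 4 = 1)
position 1: 011 → 0  (bit 3 = 0)
position 10: 010 → 1  (bit 2 = 1)
position 9: 001 → 1  (bit 1 = 1)
position 12: 000 → 0  (bit 0 = 0)
bits b7..b0 = 00110110 = 54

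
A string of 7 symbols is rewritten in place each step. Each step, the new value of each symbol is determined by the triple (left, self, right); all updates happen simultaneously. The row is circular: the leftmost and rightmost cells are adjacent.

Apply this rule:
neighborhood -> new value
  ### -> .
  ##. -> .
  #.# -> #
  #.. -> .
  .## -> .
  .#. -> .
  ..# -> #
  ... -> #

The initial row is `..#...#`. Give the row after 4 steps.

.#..#..

step 1: .#..##.
step 2: #..#...
step 3: ..#..##
step 4: .#..#..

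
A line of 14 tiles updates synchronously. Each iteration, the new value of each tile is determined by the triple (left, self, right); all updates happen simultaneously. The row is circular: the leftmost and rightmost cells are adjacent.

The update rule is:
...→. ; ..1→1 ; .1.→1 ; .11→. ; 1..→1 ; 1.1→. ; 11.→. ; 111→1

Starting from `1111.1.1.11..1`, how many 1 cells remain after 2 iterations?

7

111..1.1...11.
.1.111.11.1...
count of 1: 7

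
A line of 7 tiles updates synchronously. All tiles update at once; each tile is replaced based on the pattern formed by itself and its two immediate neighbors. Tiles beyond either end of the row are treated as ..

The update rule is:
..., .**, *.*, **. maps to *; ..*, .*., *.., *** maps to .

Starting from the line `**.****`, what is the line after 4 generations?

****.**

****..*
*..*...
.....**
****.**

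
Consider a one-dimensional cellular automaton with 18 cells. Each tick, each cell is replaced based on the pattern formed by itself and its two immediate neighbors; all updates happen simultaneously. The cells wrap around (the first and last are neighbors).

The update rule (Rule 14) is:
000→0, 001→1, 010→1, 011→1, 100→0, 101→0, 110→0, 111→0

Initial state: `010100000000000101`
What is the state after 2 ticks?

010100000000011001

tick 1: 010100000000001101
tick 2: 010100000000011001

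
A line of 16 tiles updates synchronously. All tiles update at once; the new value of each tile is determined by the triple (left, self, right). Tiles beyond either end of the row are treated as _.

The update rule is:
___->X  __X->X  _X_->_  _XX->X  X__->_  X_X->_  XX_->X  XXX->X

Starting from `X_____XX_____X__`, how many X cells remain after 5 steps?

step 1: __XXXXXX_XXXX__X
step 2: XXXXXXXX_XXXX_X_
step 3: XXXXXXXX_XXXX___
step 4: XXXXXXXX_XXXX_XX
step 5: XXXXXXXX_XXXX_XX
count of X: 14

14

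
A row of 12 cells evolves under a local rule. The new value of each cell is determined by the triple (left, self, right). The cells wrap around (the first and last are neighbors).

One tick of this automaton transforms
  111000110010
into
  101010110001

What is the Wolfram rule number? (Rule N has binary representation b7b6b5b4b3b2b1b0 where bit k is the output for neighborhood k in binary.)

105

position 1: 111 → 0  (bit 7 = 0)
position 2: 110 → 1  (bit 6 = 1)
position 11: 101 → 1  (bit 5 = 1)
position 3: 100 → 0  (bit 4 = 0)
position 0: 011 → 1  (bit 3 = 1)
position 10: 010 → 0  (bit 2 = 0)
position 5: 001 → 0  (bit 1 = 0)
position 4: 000 → 1  (bit 0 = 1)
bits b7..b0 = 01101001 = 105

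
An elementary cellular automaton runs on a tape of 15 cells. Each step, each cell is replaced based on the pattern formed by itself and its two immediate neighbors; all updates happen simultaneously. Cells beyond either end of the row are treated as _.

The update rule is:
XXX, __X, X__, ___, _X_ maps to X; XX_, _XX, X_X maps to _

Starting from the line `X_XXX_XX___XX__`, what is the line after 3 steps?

step 1: X__X____XXX__XX
step 2: XXXXXXXX_X_XX__
step 3: _XXXXXX__X___XX

_XXXXXX__X___XX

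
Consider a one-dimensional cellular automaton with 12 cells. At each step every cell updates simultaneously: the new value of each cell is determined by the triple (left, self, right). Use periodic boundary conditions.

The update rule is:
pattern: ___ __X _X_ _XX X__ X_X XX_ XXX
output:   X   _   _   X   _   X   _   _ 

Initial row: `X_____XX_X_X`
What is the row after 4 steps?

__XXX__XX___

__XXX_X_X_XX
__X__X_X_XX_
X_____X_XX__
__XXX__XX___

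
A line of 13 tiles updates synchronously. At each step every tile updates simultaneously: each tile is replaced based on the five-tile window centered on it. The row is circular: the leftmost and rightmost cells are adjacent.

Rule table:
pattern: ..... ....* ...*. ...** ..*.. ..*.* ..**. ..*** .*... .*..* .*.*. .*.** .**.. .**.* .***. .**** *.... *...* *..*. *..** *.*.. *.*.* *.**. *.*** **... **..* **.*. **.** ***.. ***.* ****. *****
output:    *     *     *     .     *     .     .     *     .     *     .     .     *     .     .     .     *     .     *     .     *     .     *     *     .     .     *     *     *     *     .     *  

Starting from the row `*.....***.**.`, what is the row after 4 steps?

*.***.*.***.*
.**.**..*.***
**.***.*..*.*
.***.*****..*

.***.*****..*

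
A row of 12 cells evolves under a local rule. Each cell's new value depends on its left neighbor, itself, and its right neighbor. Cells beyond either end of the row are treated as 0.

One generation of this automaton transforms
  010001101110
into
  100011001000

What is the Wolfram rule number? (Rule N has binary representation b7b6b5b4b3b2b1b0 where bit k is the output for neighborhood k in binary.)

10

position 9: 111 → 0  (bit 7 = 0)
position 6: 110 → 0  (bit 6 = 0)
position 7: 101 → 0  (bit 5 = 0)
position 2: 100 → 0  (bit 4 = 0)
position 5: 011 → 1  (bit 3 = 1)
position 1: 010 → 0  (bit 2 = 0)
position 0: 001 → 1  (bit 1 = 1)
position 3: 000 → 0  (bit 0 = 0)
bits b7..b0 = 00001010 = 10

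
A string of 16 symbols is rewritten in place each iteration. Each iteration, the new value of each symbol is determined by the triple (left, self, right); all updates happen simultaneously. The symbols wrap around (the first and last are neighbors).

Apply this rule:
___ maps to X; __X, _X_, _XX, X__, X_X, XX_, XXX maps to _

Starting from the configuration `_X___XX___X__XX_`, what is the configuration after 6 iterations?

XX___XX___XXXXXX

___X____X_______
XX___XX___XXXXXX
___X____X_______  (repeats iteration 1; period 2)
iteration 6: XX___XX___XXXXXX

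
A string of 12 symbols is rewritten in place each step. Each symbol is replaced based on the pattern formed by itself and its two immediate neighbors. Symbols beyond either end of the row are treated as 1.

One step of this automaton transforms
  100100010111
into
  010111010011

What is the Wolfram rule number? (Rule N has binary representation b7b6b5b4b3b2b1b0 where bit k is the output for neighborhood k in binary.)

149

position 10: 111 → 1  (bit 7 = 1)
position 0: 110 → 0  (bit 6 = 0)
position 8: 101 → 0  (bit 5 = 0)
position 1: 100 → 1  (bit 4 = 1)
position 9: 011 → 0  (bit 3 = 0)
position 3: 010 → 1  (bit 2 = 1)
position 2: 001 → 0  (bit 1 = 0)
position 5: 000 → 1  (bit 0 = 1)
bits b7..b0 = 10010101 = 149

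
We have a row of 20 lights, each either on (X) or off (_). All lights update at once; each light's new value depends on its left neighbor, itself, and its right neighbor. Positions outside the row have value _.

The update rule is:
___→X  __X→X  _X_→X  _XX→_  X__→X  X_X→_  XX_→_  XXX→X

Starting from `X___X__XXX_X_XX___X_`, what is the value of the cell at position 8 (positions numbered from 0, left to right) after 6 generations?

X

XXXXXXX_X__X___XXXXX
_XXXXX__XXXXXXX_XXX_
X_XXX_XX_XXXXX___X_X
X__X______XXX_XXXX_X
XXXXXXXXXX_X___XX__X
_XXXXXXXX__XXXX__XXX
position 8 holds X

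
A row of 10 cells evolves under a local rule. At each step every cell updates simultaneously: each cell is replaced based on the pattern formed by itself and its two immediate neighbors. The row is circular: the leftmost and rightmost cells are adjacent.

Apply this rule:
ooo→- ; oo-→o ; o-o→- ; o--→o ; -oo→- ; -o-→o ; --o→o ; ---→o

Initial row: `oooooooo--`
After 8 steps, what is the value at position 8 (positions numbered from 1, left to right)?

o

step 1: -------ooo
step 2: ooooooo--o
step 3: ------ooo-
step 4: oooooo--oo
step 5: -----ooo--
step 6: ooooo--ooo
step 7: ----ooo---
step 8: oooo--oooo
position 8 holds o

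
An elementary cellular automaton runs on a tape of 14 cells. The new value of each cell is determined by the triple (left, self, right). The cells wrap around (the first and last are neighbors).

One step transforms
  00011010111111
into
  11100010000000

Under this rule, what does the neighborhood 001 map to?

At position 2 the neighborhood is 001; the next row has 1 there.

1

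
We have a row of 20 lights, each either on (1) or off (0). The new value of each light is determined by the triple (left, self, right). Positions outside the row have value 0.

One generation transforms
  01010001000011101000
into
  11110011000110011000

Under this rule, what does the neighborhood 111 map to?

0

At position 13 the neighborhood is 111; the next row has 0 there.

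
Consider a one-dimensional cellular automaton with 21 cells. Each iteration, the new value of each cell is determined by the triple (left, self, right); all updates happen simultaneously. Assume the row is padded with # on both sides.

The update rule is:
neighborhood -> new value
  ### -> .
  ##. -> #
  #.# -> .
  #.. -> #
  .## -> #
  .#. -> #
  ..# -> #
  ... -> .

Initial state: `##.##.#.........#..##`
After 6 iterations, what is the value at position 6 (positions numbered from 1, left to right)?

.#.##.##.......#####.
.#.##.###.....##...#.
.#.##.#.##...####.##.
.#.##.#.###.##..#.##.
.#.##.#.#.#.#####.##.
.#.##.#.#.#.#...#.##.
position 6 holds .

.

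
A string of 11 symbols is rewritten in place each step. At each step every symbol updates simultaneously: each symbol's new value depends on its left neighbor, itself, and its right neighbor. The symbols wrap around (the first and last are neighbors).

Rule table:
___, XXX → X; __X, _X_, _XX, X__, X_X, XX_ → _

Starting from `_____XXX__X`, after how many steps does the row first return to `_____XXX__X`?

_XXX__X____
__X_____XXX
____XXX__X_
XXX__X_____
_X_____XXX_
___XXX__X__
XX__X_____X
X_____XXX__
__XXX__X___
X__X_____XX
_____XXX__X

11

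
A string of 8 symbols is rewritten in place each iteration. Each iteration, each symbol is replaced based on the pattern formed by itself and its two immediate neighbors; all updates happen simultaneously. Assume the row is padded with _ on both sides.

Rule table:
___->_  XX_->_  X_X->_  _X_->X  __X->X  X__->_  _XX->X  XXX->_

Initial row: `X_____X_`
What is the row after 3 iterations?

X____XX_
X___XX__
X__XX___

X__XX___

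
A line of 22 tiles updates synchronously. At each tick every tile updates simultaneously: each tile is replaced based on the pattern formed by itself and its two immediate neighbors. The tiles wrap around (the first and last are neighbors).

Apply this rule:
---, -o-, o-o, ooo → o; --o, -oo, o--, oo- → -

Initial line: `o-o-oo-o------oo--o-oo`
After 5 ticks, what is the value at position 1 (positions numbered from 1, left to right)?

-ooo--oo-oooo-----oo-o
o-o-----o-oo--ooo---oo
-oo-ooo-oo-----o--o--o
o--o-o-o---ooo-o--o--o
---ooooo-o--o-oo--o---
position 1 holds -

-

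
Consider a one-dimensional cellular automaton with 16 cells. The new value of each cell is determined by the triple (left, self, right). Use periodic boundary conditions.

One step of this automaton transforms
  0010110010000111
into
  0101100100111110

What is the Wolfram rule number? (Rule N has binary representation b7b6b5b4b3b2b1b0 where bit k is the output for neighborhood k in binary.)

171

position 14: 111 → 1  (bit 7 = 1)
position 5: 110 → 0  (bit 6 = 0)
position 3: 101 → 1  (bit 5 = 1)
position 0: 100 → 0  (bit 4 = 0)
position 4: 011 → 1  (bit 3 = 1)
position 2: 010 → 0  (bit 2 = 0)
position 1: 001 → 1  (bit 1 = 1)
position 10: 000 → 1  (bit 0 = 1)
bits b7..b0 = 10101011 = 171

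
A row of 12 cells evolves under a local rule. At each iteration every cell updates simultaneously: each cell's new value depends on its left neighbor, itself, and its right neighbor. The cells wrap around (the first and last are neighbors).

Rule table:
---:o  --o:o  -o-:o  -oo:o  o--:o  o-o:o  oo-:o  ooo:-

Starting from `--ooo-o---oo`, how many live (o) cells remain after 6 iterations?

3

ooo-oooooooo
--ooo-------
ooo-oooooooo  (repeats iteration 1; period 2)
iteration 6: --ooo-------
count of o: 3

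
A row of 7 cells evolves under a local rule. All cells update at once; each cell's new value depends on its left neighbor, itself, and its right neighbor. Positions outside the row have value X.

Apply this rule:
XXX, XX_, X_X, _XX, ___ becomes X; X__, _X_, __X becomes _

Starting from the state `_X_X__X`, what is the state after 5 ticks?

X_X___X
XX__X_X
XX___XX
XX_X_XX
XXX_XXX

XXX_XXX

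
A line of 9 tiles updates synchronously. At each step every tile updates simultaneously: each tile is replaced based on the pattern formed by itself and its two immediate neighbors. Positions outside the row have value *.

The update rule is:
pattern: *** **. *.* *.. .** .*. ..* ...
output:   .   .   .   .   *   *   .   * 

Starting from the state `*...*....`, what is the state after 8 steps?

step 1: ..*.*.**.
step 2: ..*.*.*..
step 3: ..*.*.*..  (fixed point — unchanged through step 8)

..*.*.*..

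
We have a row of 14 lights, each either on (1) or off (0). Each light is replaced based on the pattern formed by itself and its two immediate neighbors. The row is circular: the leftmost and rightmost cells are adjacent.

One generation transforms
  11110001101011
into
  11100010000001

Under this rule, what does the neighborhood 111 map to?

At position 0 the neighborhood is 111; the next row has 1 there.

1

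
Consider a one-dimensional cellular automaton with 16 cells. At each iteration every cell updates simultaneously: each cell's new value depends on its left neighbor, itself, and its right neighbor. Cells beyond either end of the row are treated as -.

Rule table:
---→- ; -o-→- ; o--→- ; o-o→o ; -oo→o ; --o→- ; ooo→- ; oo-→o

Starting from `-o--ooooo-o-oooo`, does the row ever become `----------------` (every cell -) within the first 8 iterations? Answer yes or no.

iteration 1: ----o---oo-oo--o
iteration 2: --------ooooo---
iteration 3: --------o---o---
iteration 4: ----------------
all cells are - at iteration 4

yes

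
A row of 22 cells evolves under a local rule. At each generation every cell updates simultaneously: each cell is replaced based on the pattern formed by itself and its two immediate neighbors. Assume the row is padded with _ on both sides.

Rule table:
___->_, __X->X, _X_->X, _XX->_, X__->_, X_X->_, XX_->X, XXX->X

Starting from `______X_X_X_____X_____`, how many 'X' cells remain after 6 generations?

9

generation 1: _____XX_X_X____XX_____
generation 2: ____X_X_X_X___X_X_____
generation 3: ___XX_X_X_X__XX_X_____
generation 4: __X_X_X_X_X_X_X_X_____
generation 5: _XX_X_X_X_X_X_X_X_____
generation 6: X_X_X_X_X_X_X_X_X_____
count of X: 9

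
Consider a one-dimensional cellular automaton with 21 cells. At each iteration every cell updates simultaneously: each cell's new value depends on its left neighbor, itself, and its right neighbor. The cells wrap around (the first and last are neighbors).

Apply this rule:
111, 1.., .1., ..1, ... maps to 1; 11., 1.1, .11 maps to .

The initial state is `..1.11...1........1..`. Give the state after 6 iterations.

11.111.111.11111111.1

111...111111111111111
11.111.11111111111111
1...1...1111111111111
.1111111.111111111111
..11111...1111111111.
11.111.111.11111111.1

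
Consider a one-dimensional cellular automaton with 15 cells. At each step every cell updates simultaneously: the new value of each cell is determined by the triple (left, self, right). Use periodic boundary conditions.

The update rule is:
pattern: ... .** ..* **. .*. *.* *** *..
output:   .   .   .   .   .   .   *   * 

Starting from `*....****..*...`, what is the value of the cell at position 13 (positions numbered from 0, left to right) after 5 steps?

*

.*....**.*..*..
..*.......*..*.
...*.......*..*
*...*.......*..
.*...*.......*.
position 13 holds *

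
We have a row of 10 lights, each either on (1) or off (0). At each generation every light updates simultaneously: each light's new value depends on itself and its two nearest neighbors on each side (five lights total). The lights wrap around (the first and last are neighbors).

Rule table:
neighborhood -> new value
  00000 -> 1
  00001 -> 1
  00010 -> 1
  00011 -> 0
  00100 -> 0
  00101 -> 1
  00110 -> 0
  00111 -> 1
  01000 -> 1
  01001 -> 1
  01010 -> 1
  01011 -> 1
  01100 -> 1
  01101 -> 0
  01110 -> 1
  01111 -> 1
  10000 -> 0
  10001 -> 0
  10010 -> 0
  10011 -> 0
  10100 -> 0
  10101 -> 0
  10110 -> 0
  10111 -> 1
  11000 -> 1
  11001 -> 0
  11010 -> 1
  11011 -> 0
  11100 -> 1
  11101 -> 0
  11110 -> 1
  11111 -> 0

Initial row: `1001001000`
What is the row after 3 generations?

generation 1: 0100100101
generation 2: 1010010110
generation 3: 0101011001

0101011001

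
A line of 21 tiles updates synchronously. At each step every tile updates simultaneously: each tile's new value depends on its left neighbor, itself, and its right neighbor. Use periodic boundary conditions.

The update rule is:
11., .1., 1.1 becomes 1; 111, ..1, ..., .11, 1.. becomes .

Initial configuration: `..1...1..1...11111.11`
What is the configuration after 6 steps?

..1...1..1..........1

..1...1..1.......11.1
..1...1..1........111
..1...1..1..........1
..1...1..1..........1  (fixed point — unchanged through step 6)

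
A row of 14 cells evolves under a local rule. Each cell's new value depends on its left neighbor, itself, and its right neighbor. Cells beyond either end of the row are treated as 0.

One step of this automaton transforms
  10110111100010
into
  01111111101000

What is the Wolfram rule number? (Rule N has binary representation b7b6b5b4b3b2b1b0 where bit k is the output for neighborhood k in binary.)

position 6: 111 → 1  (bit 7 = 1)
position 3: 110 → 1  (bit 6 = 1)
position 1: 101 → 1  (bit 5 = 1)
position 9: 100 → 0  (bit 4 = 0)
position 2: 011 → 1  (bit 3 = 1)
position 0: 010 → 0  (bit 2 = 0)
position 11: 001 → 0  (bit 1 = 0)
position 10: 000 → 1  (bit 0 = 1)
bits b7..b0 = 11101001 = 233

233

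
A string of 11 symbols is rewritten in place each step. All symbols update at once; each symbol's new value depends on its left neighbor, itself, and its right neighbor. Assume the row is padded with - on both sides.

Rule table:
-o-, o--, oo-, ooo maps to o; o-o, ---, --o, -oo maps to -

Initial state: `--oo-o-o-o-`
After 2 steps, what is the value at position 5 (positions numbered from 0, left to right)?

o

step 1: ---o-o-o-oo
step 2: ---o-o-o--o
position 5 holds o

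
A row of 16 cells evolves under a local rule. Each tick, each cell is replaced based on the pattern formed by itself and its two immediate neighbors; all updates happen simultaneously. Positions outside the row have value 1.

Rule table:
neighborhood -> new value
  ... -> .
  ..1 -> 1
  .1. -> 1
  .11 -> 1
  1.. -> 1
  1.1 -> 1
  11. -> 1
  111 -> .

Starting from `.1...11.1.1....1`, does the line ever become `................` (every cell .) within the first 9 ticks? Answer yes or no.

tick 1: 111.11111111..11
tick 2: ..111......1111.
tick 3: 111.11....11..11
tick 4: ..11111..111111.
tick 5: 111...1111....11
tick 6: ..11.11..11..11.
tick 7: 1111111111111111
tick 8: ................
all cells are . at tick 8

yes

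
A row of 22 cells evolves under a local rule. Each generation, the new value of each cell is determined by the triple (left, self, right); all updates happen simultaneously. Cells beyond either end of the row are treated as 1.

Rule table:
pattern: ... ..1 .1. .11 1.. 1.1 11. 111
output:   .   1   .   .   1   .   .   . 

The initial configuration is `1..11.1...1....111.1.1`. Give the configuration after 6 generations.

.1....1.1...1..1...1..

generation 1: .11....1.1.1..1.......
generation 2: ...1..1.....11.1.....1
generation 3: 1.1.11.1...1....1...1.
generation 4: ........1.1.1..1.1.1..
generation 5: 1......1.....11.....11
generation 6: .1....1.1...1..1...1..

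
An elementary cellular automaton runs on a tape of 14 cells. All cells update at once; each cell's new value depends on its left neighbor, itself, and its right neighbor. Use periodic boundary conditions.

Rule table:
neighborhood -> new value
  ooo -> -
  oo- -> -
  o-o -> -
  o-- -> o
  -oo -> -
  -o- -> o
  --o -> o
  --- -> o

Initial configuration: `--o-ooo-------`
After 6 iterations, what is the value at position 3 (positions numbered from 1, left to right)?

-

ooo----ooooooo
---oooo-------
ooo----ooooooo  (repeats iteration 1; period 2)
iteration 6: ---oooo-------
position 3 holds -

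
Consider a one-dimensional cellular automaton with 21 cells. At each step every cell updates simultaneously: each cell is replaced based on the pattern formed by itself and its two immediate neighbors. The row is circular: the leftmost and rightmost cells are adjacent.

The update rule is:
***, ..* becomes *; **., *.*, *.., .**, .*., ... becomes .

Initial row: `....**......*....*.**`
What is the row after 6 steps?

...*.......*....*....
..*.......*....*.....
.*.......*....*......
*.......*....*.......
.......*....*.......*
......*....*.......*.

......*....*.......*.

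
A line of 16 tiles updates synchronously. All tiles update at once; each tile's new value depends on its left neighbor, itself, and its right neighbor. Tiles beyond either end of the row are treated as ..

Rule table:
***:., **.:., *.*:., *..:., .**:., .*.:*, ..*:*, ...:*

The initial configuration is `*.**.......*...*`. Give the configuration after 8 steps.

*.******........

*....*******.***
*.***...........
*.....**********
*.****..........
*......*********
*.*****.........
*.......********
*.******........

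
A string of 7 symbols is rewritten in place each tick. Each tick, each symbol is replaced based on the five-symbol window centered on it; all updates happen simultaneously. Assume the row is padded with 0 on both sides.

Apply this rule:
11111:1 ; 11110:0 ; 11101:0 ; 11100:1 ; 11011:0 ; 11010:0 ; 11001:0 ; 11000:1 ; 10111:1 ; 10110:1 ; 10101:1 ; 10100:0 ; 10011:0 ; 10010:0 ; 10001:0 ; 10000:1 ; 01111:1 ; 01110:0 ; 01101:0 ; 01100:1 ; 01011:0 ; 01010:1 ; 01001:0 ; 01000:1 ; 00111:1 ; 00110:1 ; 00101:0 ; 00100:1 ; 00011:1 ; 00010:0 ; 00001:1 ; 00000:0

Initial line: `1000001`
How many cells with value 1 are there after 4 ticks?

4

1110101
1000110
1101111
1001101
count of 1: 4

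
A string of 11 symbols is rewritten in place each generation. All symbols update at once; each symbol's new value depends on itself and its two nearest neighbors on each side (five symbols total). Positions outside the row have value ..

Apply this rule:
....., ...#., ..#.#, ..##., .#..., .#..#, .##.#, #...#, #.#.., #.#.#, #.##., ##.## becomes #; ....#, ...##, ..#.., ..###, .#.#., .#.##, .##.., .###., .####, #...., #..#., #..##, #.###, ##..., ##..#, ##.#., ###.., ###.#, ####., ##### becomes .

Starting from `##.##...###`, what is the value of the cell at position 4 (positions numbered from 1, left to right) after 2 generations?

.

generation 1: ####..#....
generation 2: .......#.##
position 4 holds .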